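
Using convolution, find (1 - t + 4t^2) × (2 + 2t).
Ascending coefficients: a = [1, -1, 4], b = [2, 2]. c[0] = 1×2 = 2; c[1] = 1×2 + -1×2 = 0; c[2] = -1×2 + 4×2 = 6; c[3] = 4×2 = 8. Result coefficients: [2, 0, 6, 8] → 2 + 6t^2 + 8t^3

2 + 6t^2 + 8t^3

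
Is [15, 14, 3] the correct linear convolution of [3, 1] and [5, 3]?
Recompute linear convolution of [3, 1] and [5, 3]: y[0] = 3×5 = 15; y[1] = 3×3 + 1×5 = 14; y[2] = 1×3 = 3 → [15, 14, 3]. Given [15, 14, 3] matches, so answer: Yes

Yes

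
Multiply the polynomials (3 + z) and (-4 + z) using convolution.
Ascending coefficients: a = [3, 1], b = [-4, 1]. c[0] = 3×-4 = -12; c[1] = 3×1 + 1×-4 = -1; c[2] = 1×1 = 1. Result coefficients: [-12, -1, 1] → -12 - z + z^2

-12 - z + z^2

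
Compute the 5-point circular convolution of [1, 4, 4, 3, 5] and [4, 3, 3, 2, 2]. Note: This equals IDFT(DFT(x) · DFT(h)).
Either evaluate y[k] = Σ_j x[j]·h[(k-j) mod 5] directly, or use IDFT(DFT(x) · DFT(h)). y[0] = 1×4 + 4×2 + 4×2 + 3×3 + 5×3 = 44; y[1] = 1×3 + 4×4 + 4×2 + 3×2 + 5×3 = 48; y[2] = 1×3 + 4×3 + 4×4 + 3×2 + 5×2 = 47; y[3] = 1×2 + 4×3 + 4×3 + 3×4 + 5×2 = 48; y[4] = 1×2 + 4×2 + 4×3 + 3×3 + 5×4 = 51. Result: [44, 48, 47, 48, 51]

[44, 48, 47, 48, 51]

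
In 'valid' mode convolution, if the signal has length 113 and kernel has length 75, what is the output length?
'Valid' mode counts only positions where the kernel fully overlaps the signal: m - n + 1 = 113 - 75 + 1 = 39

39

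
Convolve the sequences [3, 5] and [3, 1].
y[0] = 3×3 = 9; y[1] = 3×1 + 5×3 = 18; y[2] = 5×1 = 5

[9, 18, 5]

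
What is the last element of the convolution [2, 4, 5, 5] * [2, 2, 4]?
Use y[k] = Σ_i a[i]·b[k-i] at k=5. y[5] = 5×4 = 20

20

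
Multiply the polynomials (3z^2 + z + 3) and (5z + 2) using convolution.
Ascending coefficients: a = [3, 1, 3], b = [2, 5]. c[0] = 3×2 = 6; c[1] = 3×5 + 1×2 = 17; c[2] = 1×5 + 3×2 = 11; c[3] = 3×5 = 15. Result coefficients: [6, 17, 11, 15] → 15z^3 + 11z^2 + 17z + 6

15z^3 + 11z^2 + 17z + 6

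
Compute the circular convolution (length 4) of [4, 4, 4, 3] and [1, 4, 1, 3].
Use y[k] = Σ_j a[j]·b[(k-j) mod 4]. y[0] = 4×1 + 4×3 + 4×1 + 3×4 = 32; y[1] = 4×4 + 4×1 + 4×3 + 3×1 = 35; y[2] = 4×1 + 4×4 + 4×1 + 3×3 = 33; y[3] = 4×3 + 4×1 + 4×4 + 3×1 = 35. Result: [32, 35, 33, 35]

[32, 35, 33, 35]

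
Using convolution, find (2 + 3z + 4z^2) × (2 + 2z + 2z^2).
Ascending coefficients: a = [2, 3, 4], b = [2, 2, 2]. c[0] = 2×2 = 4; c[1] = 2×2 + 3×2 = 10; c[2] = 2×2 + 3×2 + 4×2 = 18; c[3] = 3×2 + 4×2 = 14; c[4] = 4×2 = 8. Result coefficients: [4, 10, 18, 14, 8] → 4 + 10z + 18z^2 + 14z^3 + 8z^4

4 + 10z + 18z^2 + 14z^3 + 8z^4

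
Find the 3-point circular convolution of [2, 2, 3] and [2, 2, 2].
Use y[k] = Σ_j f[j]·g[(k-j) mod 3]. y[0] = 2×2 + 2×2 + 3×2 = 14; y[1] = 2×2 + 2×2 + 3×2 = 14; y[2] = 2×2 + 2×2 + 3×2 = 14. Result: [14, 14, 14]

[14, 14, 14]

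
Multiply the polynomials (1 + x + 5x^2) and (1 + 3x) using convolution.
Ascending coefficients: a = [1, 1, 5], b = [1, 3]. c[0] = 1×1 = 1; c[1] = 1×3 + 1×1 = 4; c[2] = 1×3 + 5×1 = 8; c[3] = 5×3 = 15. Result coefficients: [1, 4, 8, 15] → 1 + 4x + 8x^2 + 15x^3

1 + 4x + 8x^2 + 15x^3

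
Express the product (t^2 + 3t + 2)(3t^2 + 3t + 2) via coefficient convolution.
Ascending coefficients: a = [2, 3, 1], b = [2, 3, 3]. c[0] = 2×2 = 4; c[1] = 2×3 + 3×2 = 12; c[2] = 2×3 + 3×3 + 1×2 = 17; c[3] = 3×3 + 1×3 = 12; c[4] = 1×3 = 3. Result coefficients: [4, 12, 17, 12, 3] → 3t^4 + 12t^3 + 17t^2 + 12t + 4

3t^4 + 12t^3 + 17t^2 + 12t + 4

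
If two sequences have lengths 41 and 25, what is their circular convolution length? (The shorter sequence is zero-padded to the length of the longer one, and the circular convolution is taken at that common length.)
Circular convolution (zero-padding the shorter input) has length max(m, n) = max(41, 25) = 41

41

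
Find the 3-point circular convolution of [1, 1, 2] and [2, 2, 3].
Use y[k] = Σ_j f[j]·g[(k-j) mod 3]. y[0] = 1×2 + 1×3 + 2×2 = 9; y[1] = 1×2 + 1×2 + 2×3 = 10; y[2] = 1×3 + 1×2 + 2×2 = 9. Result: [9, 10, 9]

[9, 10, 9]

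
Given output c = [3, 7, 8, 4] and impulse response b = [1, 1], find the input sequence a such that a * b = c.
Deconvolve c=[3, 7, 8, 4] by b=[1, 1]. Since b[0]=1, solve forward: a[0] = c[0] / 1 = 3; a[1] = (c[1] - 3×1) / 1 = 4; a[2] = (c[2] - 4×1) / 1 = 4. So a = [3, 4, 4]. Check by forward convolution: c[0] = 3×1 = 3; c[1] = 3×1 + 4×1 = 7; c[2] = 4×1 + 4×1 = 8; c[3] = 4×1 = 4

[3, 4, 4]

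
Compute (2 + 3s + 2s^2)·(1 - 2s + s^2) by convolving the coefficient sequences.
Ascending coefficients: a = [2, 3, 2], b = [1, -2, 1]. c[0] = 2×1 = 2; c[1] = 2×-2 + 3×1 = -1; c[2] = 2×1 + 3×-2 + 2×1 = -2; c[3] = 3×1 + 2×-2 = -1; c[4] = 2×1 = 2. Result coefficients: [2, -1, -2, -1, 2] → 2 - s - 2s^2 - s^3 + 2s^4

2 - s - 2s^2 - s^3 + 2s^4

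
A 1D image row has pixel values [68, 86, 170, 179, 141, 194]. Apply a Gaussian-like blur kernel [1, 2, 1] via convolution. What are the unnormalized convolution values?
Convolve image row [68, 86, 170, 179, 141, 194] with kernel [1, 2, 1]: y[0] = 68×1 = 68; y[1] = 68×2 + 86×1 = 222; y[2] = 68×1 + 86×2 + 170×1 = 410; y[3] = 86×1 + 170×2 + 179×1 = 605; y[4] = 170×1 + 179×2 + 141×1 = 669; y[5] = 179×1 + 141×2 + 194×1 = 655; y[6] = 141×1 + 194×2 = 529; y[7] = 194×1 = 194 → [68, 222, 410, 605, 669, 655, 529, 194]. Normalization factor = sum(kernel) = 4.

[68, 222, 410, 605, 669, 655, 529, 194]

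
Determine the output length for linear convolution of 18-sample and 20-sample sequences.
Linear/full convolution length: m + n - 1 = 18 + 20 - 1 = 37

37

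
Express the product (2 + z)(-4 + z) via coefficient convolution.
Ascending coefficients: a = [2, 1], b = [-4, 1]. c[0] = 2×-4 = -8; c[1] = 2×1 + 1×-4 = -2; c[2] = 1×1 = 1. Result coefficients: [-8, -2, 1] → -8 - 2z + z^2

-8 - 2z + z^2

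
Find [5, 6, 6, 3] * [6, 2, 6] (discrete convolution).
y[0] = 5×6 = 30; y[1] = 5×2 + 6×6 = 46; y[2] = 5×6 + 6×2 + 6×6 = 78; y[3] = 6×6 + 6×2 + 3×6 = 66; y[4] = 6×6 + 3×2 = 42; y[5] = 3×6 = 18

[30, 46, 78, 66, 42, 18]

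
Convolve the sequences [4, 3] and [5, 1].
y[0] = 4×5 = 20; y[1] = 4×1 + 3×5 = 19; y[2] = 3×1 = 3

[20, 19, 3]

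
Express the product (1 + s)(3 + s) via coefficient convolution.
Ascending coefficients: a = [1, 1], b = [3, 1]. c[0] = 1×3 = 3; c[1] = 1×1 + 1×3 = 4; c[2] = 1×1 = 1. Result coefficients: [3, 4, 1] → 3 + 4s + s^2

3 + 4s + s^2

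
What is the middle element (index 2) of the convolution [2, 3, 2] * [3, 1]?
Use y[k] = Σ_i a[i]·b[k-i] at k=2. y[2] = 3×1 + 2×3 = 9

9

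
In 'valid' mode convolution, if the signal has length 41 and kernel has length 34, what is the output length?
'Valid' mode counts only positions where the kernel fully overlaps the signal: m - n + 1 = 41 - 34 + 1 = 8

8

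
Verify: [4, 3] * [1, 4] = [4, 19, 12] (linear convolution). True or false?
Recompute linear convolution of [4, 3] and [1, 4]: y[0] = 4×1 = 4; y[1] = 4×4 + 3×1 = 19; y[2] = 3×4 = 12 → [4, 19, 12]. Given [4, 19, 12] matches, so answer: Yes

Yes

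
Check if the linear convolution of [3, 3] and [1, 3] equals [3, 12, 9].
Recompute linear convolution of [3, 3] and [1, 3]: y[0] = 3×1 = 3; y[1] = 3×3 + 3×1 = 12; y[2] = 3×3 = 9 → [3, 12, 9]. Given [3, 12, 9] matches, so answer: Yes

Yes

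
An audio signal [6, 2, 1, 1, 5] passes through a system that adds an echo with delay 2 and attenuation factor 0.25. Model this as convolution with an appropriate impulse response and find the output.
Direct-path + delayed-attenuated-path model → impulse response h = [1, 0, 0.25] (1 at lag 0, 0.25 at lag 2). Output y[n] = x[n] + 0.25·x[n - 2] (with x[n] = 0 outside 0..4): y[0] = 6 + 0.25×0 = 6; y[1] = 2 + 0.25×0 = 2; y[2] = 1 + 0.25×6 = 2.5; y[3] = 1 + 0.25×2 = 1.5; y[4] = 5 + 0.25×1 = 5.25; y[5] = 0 + 0.25×1 = 0.25; y[6] = 0 + 0.25×5 = 1.25. So y = [6, 2, 2.5, 1.5, 5.25, 0.25, 1.25]

[6, 2, 2.5, 1.5, 5.25, 0.25, 1.25]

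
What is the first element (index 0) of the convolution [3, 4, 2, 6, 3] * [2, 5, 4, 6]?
Use y[k] = Σ_i a[i]·b[k-i] at k=0. y[0] = 3×2 = 6

6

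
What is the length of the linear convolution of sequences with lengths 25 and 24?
Linear/full convolution length: m + n - 1 = 25 + 24 - 1 = 48

48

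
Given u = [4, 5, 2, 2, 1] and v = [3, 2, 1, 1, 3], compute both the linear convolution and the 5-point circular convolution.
Linear: y_lin[0] = 4×3 = 12; y_lin[1] = 4×2 + 5×3 = 23; y_lin[2] = 4×1 + 5×2 + 2×3 = 20; y_lin[3] = 4×1 + 5×1 + 2×2 + 2×3 = 19; y_lin[4] = 4×3 + 5×1 + 2×1 + 2×2 + 1×3 = 26; y_lin[5] = 5×3 + 2×1 + 2×1 + 1×2 = 21; y_lin[6] = 2×3 + 2×1 + 1×1 = 9; y_lin[7] = 2×3 + 1×1 = 7; y_lin[8] = 1×3 = 3 → [12, 23, 20, 19, 26, 21, 9, 7, 3]. Circular (length 5): y[0] = 4×3 + 5×3 + 2×1 + 2×1 + 1×2 = 33; y[1] = 4×2 + 5×3 + 2×3 + 2×1 + 1×1 = 32; y[2] = 4×1 + 5×2 + 2×3 + 2×3 + 1×1 = 27; y[3] = 4×1 + 5×1 + 2×2 + 2×3 + 1×3 = 22; y[4] = 4×3 + 5×1 + 2×1 + 2×2 + 1×3 = 26 → [33, 32, 27, 22, 26]

Linear: [12, 23, 20, 19, 26, 21, 9, 7, 3], Circular: [33, 32, 27, 22, 26]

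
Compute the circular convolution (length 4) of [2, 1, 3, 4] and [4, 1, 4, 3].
Use y[k] = Σ_j s[j]·t[(k-j) mod 4]. y[0] = 2×4 + 1×3 + 3×4 + 4×1 = 27; y[1] = 2×1 + 1×4 + 3×3 + 4×4 = 31; y[2] = 2×4 + 1×1 + 3×4 + 4×3 = 33; y[3] = 2×3 + 1×4 + 3×1 + 4×4 = 29. Result: [27, 31, 33, 29]

[27, 31, 33, 29]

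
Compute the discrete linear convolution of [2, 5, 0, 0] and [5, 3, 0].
y[0] = 2×5 = 10; y[1] = 2×3 + 5×5 = 31; y[2] = 2×0 + 5×3 + 0×5 = 15; y[3] = 5×0 + 0×3 + 0×5 = 0; y[4] = 0×0 + 0×3 = 0; y[5] = 0×0 = 0

[10, 31, 15, 0, 0, 0]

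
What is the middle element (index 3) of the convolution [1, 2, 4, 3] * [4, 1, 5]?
Use y[k] = Σ_i a[i]·b[k-i] at k=3. y[3] = 2×5 + 4×1 + 3×4 = 26

26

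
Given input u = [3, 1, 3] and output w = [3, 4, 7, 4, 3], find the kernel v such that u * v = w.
Output length 5 = len(u) + len(v) - 1 ⇒ len(v) = 3. Solve v forward using v[k] = (w[k] - Σ_{i≥1} u[i]·v[k-i]) / u[0]: v[0] = w[0] / u[0] = 3 / 3 = 1; v[1] = (w[1] - 1×1) / u[0] = (4 - 1×1) / 3 = 1; v[2] = (w[2] - 1×1 - 3×1) / u[0] = (7 - 1×1 - 3×1) / 3 = 1. So v = [1, 1, 1]. Forward-check [3, 1, 3] * [1, 1, 1]: w[0] = 3×1 = 3; w[1] = 3×1 + 1×1 = 4; w[2] = 3×1 + 1×1 + 3×1 = 7; w[3] = 1×1 + 3×1 = 4; w[4] = 3×1 = 3 → [3, 4, 7, 4, 3] ✓

[1, 1, 1]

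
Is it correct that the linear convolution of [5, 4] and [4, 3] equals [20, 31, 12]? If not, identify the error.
Recompute linear convolution of [5, 4] and [4, 3]: y[0] = 5×4 = 20; y[1] = 5×3 + 4×4 = 31; y[2] = 4×3 = 12 → [20, 31, 12]. Given [20, 31, 12] matches, so answer: Yes

Yes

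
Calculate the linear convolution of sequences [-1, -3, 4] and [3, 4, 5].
y[0] = -1×3 = -3; y[1] = -1×4 + -3×3 = -13; y[2] = -1×5 + -3×4 + 4×3 = -5; y[3] = -3×5 + 4×4 = 1; y[4] = 4×5 = 20

[-3, -13, -5, 1, 20]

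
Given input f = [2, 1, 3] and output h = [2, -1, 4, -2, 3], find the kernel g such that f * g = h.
Output length 5 = len(f) + len(g) - 1 ⇒ len(g) = 3. Solve g forward using g[k] = (h[k] - Σ_{i≥1} f[i]·g[k-i]) / f[0]: g[0] = h[0] / f[0] = 2 / 2 = 1; g[1] = (h[1] - 1×1) / f[0] = (-1 - 1×1) / 2 = -1; g[2] = (h[2] - 1×-1 - 3×1) / f[0] = (4 - 1×-1 - 3×1) / 2 = 1. So g = [1, -1, 1]. Forward-check [2, 1, 3] * [1, -1, 1]: h[0] = 2×1 = 2; h[1] = 2×-1 + 1×1 = -1; h[2] = 2×1 + 1×-1 + 3×1 = 4; h[3] = 1×1 + 3×-1 = -2; h[4] = 3×1 = 3 → [2, -1, 4, -2, 3] ✓

[1, -1, 1]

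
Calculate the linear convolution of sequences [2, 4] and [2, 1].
y[0] = 2×2 = 4; y[1] = 2×1 + 4×2 = 10; y[2] = 4×1 = 4

[4, 10, 4]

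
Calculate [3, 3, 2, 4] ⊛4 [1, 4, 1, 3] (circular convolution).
Use y[k] = Σ_j s[j]·t[(k-j) mod 4]. y[0] = 3×1 + 3×3 + 2×1 + 4×4 = 30; y[1] = 3×4 + 3×1 + 2×3 + 4×1 = 25; y[2] = 3×1 + 3×4 + 2×1 + 4×3 = 29; y[3] = 3×3 + 3×1 + 2×4 + 4×1 = 24. Result: [30, 25, 29, 24]

[30, 25, 29, 24]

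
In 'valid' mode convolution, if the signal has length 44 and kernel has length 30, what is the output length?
'Valid' mode counts only positions where the kernel fully overlaps the signal: m - n + 1 = 44 - 30 + 1 = 15

15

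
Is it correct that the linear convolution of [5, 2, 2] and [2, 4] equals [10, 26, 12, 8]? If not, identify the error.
Recompute linear convolution of [5, 2, 2] and [2, 4]: y[0] = 5×2 = 10; y[1] = 5×4 + 2×2 = 24; y[2] = 2×4 + 2×2 = 12; y[3] = 2×4 = 8 → [10, 24, 12, 8]. Compare to given [10, 26, 12, 8]: they differ at index 1: given 26, correct 24, so answer: No

No. Error at index 1: given 26, correct 24.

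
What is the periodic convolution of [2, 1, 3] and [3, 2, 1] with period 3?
Use y[k] = Σ_j a[j]·b[(k-j) mod 3]. y[0] = 2×3 + 1×1 + 3×2 = 13; y[1] = 2×2 + 1×3 + 3×1 = 10; y[2] = 2×1 + 1×2 + 3×3 = 13. Result: [13, 10, 13]

[13, 10, 13]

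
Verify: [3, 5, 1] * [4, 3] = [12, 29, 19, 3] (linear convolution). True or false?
Recompute linear convolution of [3, 5, 1] and [4, 3]: y[0] = 3×4 = 12; y[1] = 3×3 + 5×4 = 29; y[2] = 5×3 + 1×4 = 19; y[3] = 1×3 = 3 → [12, 29, 19, 3]. Given [12, 29, 19, 3] matches, so answer: Yes

Yes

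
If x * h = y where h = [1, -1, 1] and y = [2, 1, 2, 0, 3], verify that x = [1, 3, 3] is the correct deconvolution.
Forward-compute [1, 3, 3] * [1, -1, 1]: y[0] = 1×1 = 1; y[1] = 1×-1 + 3×1 = 2; y[2] = 1×1 + 3×-1 + 3×1 = 1; y[3] = 3×1 + 3×-1 = 0; y[4] = 3×1 = 3 → [1, 2, 1, 0, 3]. Does not match given y = [2, 1, 2, 0, 3].

Not verified. [1, 3, 3] * [1, -1, 1] = [1, 2, 1, 0, 3], which differs from [2, 1, 2, 0, 3] at index 0.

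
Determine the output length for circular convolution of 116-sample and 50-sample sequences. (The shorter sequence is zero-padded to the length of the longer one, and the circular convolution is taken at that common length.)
Circular convolution (zero-padding the shorter input) has length max(m, n) = max(116, 50) = 116

116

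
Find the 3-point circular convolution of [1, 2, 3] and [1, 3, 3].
Use y[k] = Σ_j a[j]·b[(k-j) mod 3]. y[0] = 1×1 + 2×3 + 3×3 = 16; y[1] = 1×3 + 2×1 + 3×3 = 14; y[2] = 1×3 + 2×3 + 3×1 = 12. Result: [16, 14, 12]

[16, 14, 12]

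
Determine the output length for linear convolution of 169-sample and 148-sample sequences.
Linear/full convolution length: m + n - 1 = 169 + 148 - 1 = 316

316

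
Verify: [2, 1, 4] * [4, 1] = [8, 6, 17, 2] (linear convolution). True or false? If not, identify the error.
Recompute linear convolution of [2, 1, 4] and [4, 1]: y[0] = 2×4 = 8; y[1] = 2×1 + 1×4 = 6; y[2] = 1×1 + 4×4 = 17; y[3] = 4×1 = 4 → [8, 6, 17, 4]. Compare to given [8, 6, 17, 2]: they differ at index 3: given 2, correct 4, so answer: No

No. Error at index 3: given 2, correct 4.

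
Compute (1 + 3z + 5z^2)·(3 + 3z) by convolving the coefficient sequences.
Ascending coefficients: a = [1, 3, 5], b = [3, 3]. c[0] = 1×3 = 3; c[1] = 1×3 + 3×3 = 12; c[2] = 3×3 + 5×3 = 24; c[3] = 5×3 = 15. Result coefficients: [3, 12, 24, 15] → 3 + 12z + 24z^2 + 15z^3

3 + 12z + 24z^2 + 15z^3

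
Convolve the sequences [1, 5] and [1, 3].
y[0] = 1×1 = 1; y[1] = 1×3 + 5×1 = 8; y[2] = 5×3 = 15

[1, 8, 15]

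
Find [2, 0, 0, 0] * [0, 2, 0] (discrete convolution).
y[0] = 2×0 = 0; y[1] = 2×2 + 0×0 = 4; y[2] = 2×0 + 0×2 + 0×0 = 0; y[3] = 0×0 + 0×2 + 0×0 = 0; y[4] = 0×0 + 0×2 = 0; y[5] = 0×0 = 0

[0, 4, 0, 0, 0, 0]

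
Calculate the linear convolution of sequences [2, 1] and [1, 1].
y[0] = 2×1 = 2; y[1] = 2×1 + 1×1 = 3; y[2] = 1×1 = 1

[2, 3, 1]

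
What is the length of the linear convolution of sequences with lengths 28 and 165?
Linear/full convolution length: m + n - 1 = 28 + 165 - 1 = 192

192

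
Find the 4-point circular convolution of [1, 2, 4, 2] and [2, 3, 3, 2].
Use y[k] = Σ_j u[j]·v[(k-j) mod 4]. y[0] = 1×2 + 2×2 + 4×3 + 2×3 = 24; y[1] = 1×3 + 2×2 + 4×2 + 2×3 = 21; y[2] = 1×3 + 2×3 + 4×2 + 2×2 = 21; y[3] = 1×2 + 2×3 + 4×3 + 2×2 = 24. Result: [24, 21, 21, 24]

[24, 21, 21, 24]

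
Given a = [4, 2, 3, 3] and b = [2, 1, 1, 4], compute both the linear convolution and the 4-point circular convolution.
Linear: y_lin[0] = 4×2 = 8; y_lin[1] = 4×1 + 2×2 = 8; y_lin[2] = 4×1 + 2×1 + 3×2 = 12; y_lin[3] = 4×4 + 2×1 + 3×1 + 3×2 = 27; y_lin[4] = 2×4 + 3×1 + 3×1 = 14; y_lin[5] = 3×4 + 3×1 = 15; y_lin[6] = 3×4 = 12 → [8, 8, 12, 27, 14, 15, 12]. Circular (length 4): y[0] = 4×2 + 2×4 + 3×1 + 3×1 = 22; y[1] = 4×1 + 2×2 + 3×4 + 3×1 = 23; y[2] = 4×1 + 2×1 + 3×2 + 3×4 = 24; y[3] = 4×4 + 2×1 + 3×1 + 3×2 = 27 → [22, 23, 24, 27]

Linear: [8, 8, 12, 27, 14, 15, 12], Circular: [22, 23, 24, 27]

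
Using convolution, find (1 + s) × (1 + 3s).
Ascending coefficients: a = [1, 1], b = [1, 3]. c[0] = 1×1 = 1; c[1] = 1×3 + 1×1 = 4; c[2] = 1×3 = 3. Result coefficients: [1, 4, 3] → 1 + 4s + 3s^2

1 + 4s + 3s^2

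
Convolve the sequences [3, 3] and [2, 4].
y[0] = 3×2 = 6; y[1] = 3×4 + 3×2 = 18; y[2] = 3×4 = 12

[6, 18, 12]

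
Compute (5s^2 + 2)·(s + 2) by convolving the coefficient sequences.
Ascending coefficients: a = [2, 0, 5], b = [2, 1]. c[0] = 2×2 = 4; c[1] = 2×1 + 0×2 = 2; c[2] = 0×1 + 5×2 = 10; c[3] = 5×1 = 5. Result coefficients: [4, 2, 10, 5] → 5s^3 + 10s^2 + 2s + 4

5s^3 + 10s^2 + 2s + 4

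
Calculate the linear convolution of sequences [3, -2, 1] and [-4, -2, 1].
y[0] = 3×-4 = -12; y[1] = 3×-2 + -2×-4 = 2; y[2] = 3×1 + -2×-2 + 1×-4 = 3; y[3] = -2×1 + 1×-2 = -4; y[4] = 1×1 = 1

[-12, 2, 3, -4, 1]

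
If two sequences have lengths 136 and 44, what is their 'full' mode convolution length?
Linear/full convolution length: m + n - 1 = 136 + 44 - 1 = 179

179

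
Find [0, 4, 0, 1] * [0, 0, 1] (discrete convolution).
y[0] = 0×0 = 0; y[1] = 0×0 + 4×0 = 0; y[2] = 0×1 + 4×0 + 0×0 = 0; y[3] = 4×1 + 0×0 + 1×0 = 4; y[4] = 0×1 + 1×0 = 0; y[5] = 1×1 = 1

[0, 0, 0, 4, 0, 1]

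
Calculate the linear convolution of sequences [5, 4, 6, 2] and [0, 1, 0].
y[0] = 5×0 = 0; y[1] = 5×1 + 4×0 = 5; y[2] = 5×0 + 4×1 + 6×0 = 4; y[3] = 4×0 + 6×1 + 2×0 = 6; y[4] = 6×0 + 2×1 = 2; y[5] = 2×0 = 0

[0, 5, 4, 6, 2, 0]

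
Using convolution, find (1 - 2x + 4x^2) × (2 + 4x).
Ascending coefficients: a = [1, -2, 4], b = [2, 4]. c[0] = 1×2 = 2; c[1] = 1×4 + -2×2 = 0; c[2] = -2×4 + 4×2 = 0; c[3] = 4×4 = 16. Result coefficients: [2, 0, 0, 16] → 2 + 16x^3

2 + 16x^3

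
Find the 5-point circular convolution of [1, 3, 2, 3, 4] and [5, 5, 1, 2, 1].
Use y[k] = Σ_j s[j]·t[(k-j) mod 5]. y[0] = 1×5 + 3×1 + 2×2 + 3×1 + 4×5 = 35; y[1] = 1×5 + 3×5 + 2×1 + 3×2 + 4×1 = 32; y[2] = 1×1 + 3×5 + 2×5 + 3×1 + 4×2 = 37; y[3] = 1×2 + 3×1 + 2×5 + 3×5 + 4×1 = 34; y[4] = 1×1 + 3×2 + 2×1 + 3×5 + 4×5 = 44. Result: [35, 32, 37, 34, 44]

[35, 32, 37, 34, 44]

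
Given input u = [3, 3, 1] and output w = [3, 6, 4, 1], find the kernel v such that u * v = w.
Output length 4 = len(u) + len(v) - 1 ⇒ len(v) = 2. Solve v forward using v[k] = (w[k] - Σ_{i≥1} u[i]·v[k-i]) / u[0]: v[0] = w[0] / u[0] = 3 / 3 = 1; v[1] = (w[1] - 3×1) / u[0] = (6 - 3×1) / 3 = 1. So v = [1, 1]. Forward-check [3, 3, 1] * [1, 1]: w[0] = 3×1 = 3; w[1] = 3×1 + 3×1 = 6; w[2] = 3×1 + 1×1 = 4; w[3] = 1×1 = 1 → [3, 6, 4, 1] ✓

[1, 1]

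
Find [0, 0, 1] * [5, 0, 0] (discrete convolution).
y[0] = 0×5 = 0; y[1] = 0×0 + 0×5 = 0; y[2] = 0×0 + 0×0 + 1×5 = 5; y[3] = 0×0 + 1×0 = 0; y[4] = 1×0 = 0

[0, 0, 5, 0, 0]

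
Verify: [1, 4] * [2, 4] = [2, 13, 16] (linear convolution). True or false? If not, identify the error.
Recompute linear convolution of [1, 4] and [2, 4]: y[0] = 1×2 = 2; y[1] = 1×4 + 4×2 = 12; y[2] = 4×4 = 16 → [2, 12, 16]. Compare to given [2, 13, 16]: they differ at index 1: given 13, correct 12, so answer: No

No. Error at index 1: given 13, correct 12.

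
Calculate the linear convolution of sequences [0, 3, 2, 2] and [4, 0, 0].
y[0] = 0×4 = 0; y[1] = 0×0 + 3×4 = 12; y[2] = 0×0 + 3×0 + 2×4 = 8; y[3] = 3×0 + 2×0 + 2×4 = 8; y[4] = 2×0 + 2×0 = 0; y[5] = 2×0 = 0

[0, 12, 8, 8, 0, 0]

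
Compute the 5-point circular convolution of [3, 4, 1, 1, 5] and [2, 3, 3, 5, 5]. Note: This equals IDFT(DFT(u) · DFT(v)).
Either evaluate y[k] = Σ_j u[j]·v[(k-j) mod 5] directly, or use IDFT(DFT(u) · DFT(v)). y[0] = 3×2 + 4×5 + 1×5 + 1×3 + 5×3 = 49; y[1] = 3×3 + 4×2 + 1×5 + 1×5 + 5×3 = 42; y[2] = 3×3 + 4×3 + 1×2 + 1×5 + 5×5 = 53; y[3] = 3×5 + 4×3 + 1×3 + 1×2 + 5×5 = 57; y[4] = 3×5 + 4×5 + 1×3 + 1×3 + 5×2 = 51. Result: [49, 42, 53, 57, 51]

[49, 42, 53, 57, 51]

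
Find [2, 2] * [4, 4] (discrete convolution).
y[0] = 2×4 = 8; y[1] = 2×4 + 2×4 = 16; y[2] = 2×4 = 8

[8, 16, 8]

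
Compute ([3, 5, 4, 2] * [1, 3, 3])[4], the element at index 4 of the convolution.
Use y[k] = Σ_i a[i]·b[k-i] at k=4. y[4] = 4×3 + 2×3 = 18

18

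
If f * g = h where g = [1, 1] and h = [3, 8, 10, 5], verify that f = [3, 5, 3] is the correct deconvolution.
Forward-compute [3, 5, 3] * [1, 1]: h[0] = 3×1 = 3; h[1] = 3×1 + 5×1 = 8; h[2] = 5×1 + 3×1 = 8; h[3] = 3×1 = 3 → [3, 8, 8, 3]. Does not match given h = [3, 8, 10, 5].

Not verified. [3, 5, 3] * [1, 1] = [3, 8, 8, 3], which differs from [3, 8, 10, 5] at index 2.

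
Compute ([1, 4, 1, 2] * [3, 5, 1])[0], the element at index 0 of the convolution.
Use y[k] = Σ_i a[i]·b[k-i] at k=0. y[0] = 1×3 = 3

3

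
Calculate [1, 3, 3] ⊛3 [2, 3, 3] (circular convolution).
Use y[k] = Σ_j a[j]·b[(k-j) mod 3]. y[0] = 1×2 + 3×3 + 3×3 = 20; y[1] = 1×3 + 3×2 + 3×3 = 18; y[2] = 1×3 + 3×3 + 3×2 = 18. Result: [20, 18, 18]

[20, 18, 18]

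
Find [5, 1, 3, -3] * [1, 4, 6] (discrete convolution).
y[0] = 5×1 = 5; y[1] = 5×4 + 1×1 = 21; y[2] = 5×6 + 1×4 + 3×1 = 37; y[3] = 1×6 + 3×4 + -3×1 = 15; y[4] = 3×6 + -3×4 = 6; y[5] = -3×6 = -18

[5, 21, 37, 15, 6, -18]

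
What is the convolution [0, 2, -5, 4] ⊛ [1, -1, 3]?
y[0] = 0×1 = 0; y[1] = 0×-1 + 2×1 = 2; y[2] = 0×3 + 2×-1 + -5×1 = -7; y[3] = 2×3 + -5×-1 + 4×1 = 15; y[4] = -5×3 + 4×-1 = -19; y[5] = 4×3 = 12

[0, 2, -7, 15, -19, 12]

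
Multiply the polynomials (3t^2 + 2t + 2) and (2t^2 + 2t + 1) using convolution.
Ascending coefficients: a = [2, 2, 3], b = [1, 2, 2]. c[0] = 2×1 = 2; c[1] = 2×2 + 2×1 = 6; c[2] = 2×2 + 2×2 + 3×1 = 11; c[3] = 2×2 + 3×2 = 10; c[4] = 3×2 = 6. Result coefficients: [2, 6, 11, 10, 6] → 6t^4 + 10t^3 + 11t^2 + 6t + 2

6t^4 + 10t^3 + 11t^2 + 6t + 2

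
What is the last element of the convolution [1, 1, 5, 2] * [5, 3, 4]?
Use y[k] = Σ_i a[i]·b[k-i] at k=5. y[5] = 2×4 = 8

8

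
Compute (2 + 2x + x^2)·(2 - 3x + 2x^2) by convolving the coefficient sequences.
Ascending coefficients: a = [2, 2, 1], b = [2, -3, 2]. c[0] = 2×2 = 4; c[1] = 2×-3 + 2×2 = -2; c[2] = 2×2 + 2×-3 + 1×2 = 0; c[3] = 2×2 + 1×-3 = 1; c[4] = 1×2 = 2. Result coefficients: [4, -2, 0, 1, 2] → 4 - 2x + x^3 + 2x^4

4 - 2x + x^3 + 2x^4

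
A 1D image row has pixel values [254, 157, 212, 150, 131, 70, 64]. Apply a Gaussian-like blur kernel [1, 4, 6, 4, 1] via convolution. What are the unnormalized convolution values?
Convolve image row [254, 157, 212, 150, 131, 70, 64] with kernel [1, 4, 6, 4, 1]: y[0] = 254×1 = 254; y[1] = 254×4 + 157×1 = 1173; y[2] = 254×6 + 157×4 + 212×1 = 2364; y[3] = 254×4 + 157×6 + 212×4 + 150×1 = 2956; y[4] = 254×1 + 157×4 + 212×6 + 150×4 + 131×1 = 2885; y[5] = 157×1 + 212×4 + 150×6 + 131×4 + 70×1 = 2499; y[6] = 212×1 + 150×4 + 131×6 + 70×4 + 64×1 = 1942; y[7] = 150×1 + 131×4 + 70×6 + 64×4 = 1350; y[8] = 131×1 + 70×4 + 64×6 = 795; y[9] = 70×1 + 64×4 = 326; y[10] = 64×1 = 64 → [254, 1173, 2364, 2956, 2885, 2499, 1942, 1350, 795, 326, 64]. Normalization factor = sum(kernel) = 16.

[254, 1173, 2364, 2956, 2885, 2499, 1942, 1350, 795, 326, 64]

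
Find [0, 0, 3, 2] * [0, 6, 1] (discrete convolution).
y[0] = 0×0 = 0; y[1] = 0×6 + 0×0 = 0; y[2] = 0×1 + 0×6 + 3×0 = 0; y[3] = 0×1 + 3×6 + 2×0 = 18; y[4] = 3×1 + 2×6 = 15; y[5] = 2×1 = 2

[0, 0, 0, 18, 15, 2]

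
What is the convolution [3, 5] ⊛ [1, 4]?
y[0] = 3×1 = 3; y[1] = 3×4 + 5×1 = 17; y[2] = 5×4 = 20

[3, 17, 20]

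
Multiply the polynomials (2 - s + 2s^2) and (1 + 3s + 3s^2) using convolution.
Ascending coefficients: a = [2, -1, 2], b = [1, 3, 3]. c[0] = 2×1 = 2; c[1] = 2×3 + -1×1 = 5; c[2] = 2×3 + -1×3 + 2×1 = 5; c[3] = -1×3 + 2×3 = 3; c[4] = 2×3 = 6. Result coefficients: [2, 5, 5, 3, 6] → 2 + 5s + 5s^2 + 3s^3 + 6s^4

2 + 5s + 5s^2 + 3s^3 + 6s^4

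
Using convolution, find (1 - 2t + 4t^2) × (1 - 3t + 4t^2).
Ascending coefficients: a = [1, -2, 4], b = [1, -3, 4]. c[0] = 1×1 = 1; c[1] = 1×-3 + -2×1 = -5; c[2] = 1×4 + -2×-3 + 4×1 = 14; c[3] = -2×4 + 4×-3 = -20; c[4] = 4×4 = 16. Result coefficients: [1, -5, 14, -20, 16] → 1 - 5t + 14t^2 - 20t^3 + 16t^4

1 - 5t + 14t^2 - 20t^3 + 16t^4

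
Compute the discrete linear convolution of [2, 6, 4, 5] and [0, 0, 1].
y[0] = 2×0 = 0; y[1] = 2×0 + 6×0 = 0; y[2] = 2×1 + 6×0 + 4×0 = 2; y[3] = 6×1 + 4×0 + 5×0 = 6; y[4] = 4×1 + 5×0 = 4; y[5] = 5×1 = 5

[0, 0, 2, 6, 4, 5]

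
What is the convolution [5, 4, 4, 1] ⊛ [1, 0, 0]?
y[0] = 5×1 = 5; y[1] = 5×0 + 4×1 = 4; y[2] = 5×0 + 4×0 + 4×1 = 4; y[3] = 4×0 + 4×0 + 1×1 = 1; y[4] = 4×0 + 1×0 = 0; y[5] = 1×0 = 0

[5, 4, 4, 1, 0, 0]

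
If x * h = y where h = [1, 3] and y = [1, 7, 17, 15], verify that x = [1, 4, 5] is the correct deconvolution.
Forward-compute [1, 4, 5] * [1, 3]: y[0] = 1×1 = 1; y[1] = 1×3 + 4×1 = 7; y[2] = 4×3 + 5×1 = 17; y[3] = 5×3 = 15 → [1, 7, 17, 15]. Matches given y = [1, 7, 17, 15], so verified.

Verified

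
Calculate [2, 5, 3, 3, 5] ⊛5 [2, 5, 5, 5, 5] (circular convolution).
Use y[k] = Σ_j u[j]·v[(k-j) mod 5]. y[0] = 2×2 + 5×5 + 3×5 + 3×5 + 5×5 = 84; y[1] = 2×5 + 5×2 + 3×5 + 3×5 + 5×5 = 75; y[2] = 2×5 + 5×5 + 3×2 + 3×5 + 5×5 = 81; y[3] = 2×5 + 5×5 + 3×5 + 3×2 + 5×5 = 81; y[4] = 2×5 + 5×5 + 3×5 + 3×5 + 5×2 = 75. Result: [84, 75, 81, 81, 75]

[84, 75, 81, 81, 75]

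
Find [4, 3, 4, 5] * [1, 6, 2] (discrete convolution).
y[0] = 4×1 = 4; y[1] = 4×6 + 3×1 = 27; y[2] = 4×2 + 3×6 + 4×1 = 30; y[3] = 3×2 + 4×6 + 5×1 = 35; y[4] = 4×2 + 5×6 = 38; y[5] = 5×2 = 10

[4, 27, 30, 35, 38, 10]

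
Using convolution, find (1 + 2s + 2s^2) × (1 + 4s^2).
Ascending coefficients: a = [1, 2, 2], b = [1, 0, 4]. c[0] = 1×1 = 1; c[1] = 1×0 + 2×1 = 2; c[2] = 1×4 + 2×0 + 2×1 = 6; c[3] = 2×4 + 2×0 = 8; c[4] = 2×4 = 8. Result coefficients: [1, 2, 6, 8, 8] → 1 + 2s + 6s^2 + 8s^3 + 8s^4

1 + 2s + 6s^2 + 8s^3 + 8s^4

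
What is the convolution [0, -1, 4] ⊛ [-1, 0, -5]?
y[0] = 0×-1 = 0; y[1] = 0×0 + -1×-1 = 1; y[2] = 0×-5 + -1×0 + 4×-1 = -4; y[3] = -1×-5 + 4×0 = 5; y[4] = 4×-5 = -20

[0, 1, -4, 5, -20]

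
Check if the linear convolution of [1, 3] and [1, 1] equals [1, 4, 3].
Recompute linear convolution of [1, 3] and [1, 1]: y[0] = 1×1 = 1; y[1] = 1×1 + 3×1 = 4; y[2] = 3×1 = 3 → [1, 4, 3]. Given [1, 4, 3] matches, so answer: Yes

Yes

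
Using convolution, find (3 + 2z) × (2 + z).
Ascending coefficients: a = [3, 2], b = [2, 1]. c[0] = 3×2 = 6; c[1] = 3×1 + 2×2 = 7; c[2] = 2×1 = 2. Result coefficients: [6, 7, 2] → 6 + 7z + 2z^2

6 + 7z + 2z^2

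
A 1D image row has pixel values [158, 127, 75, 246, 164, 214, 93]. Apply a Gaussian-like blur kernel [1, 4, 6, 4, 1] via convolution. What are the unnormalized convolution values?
Convolve image row [158, 127, 75, 246, 164, 214, 93] with kernel [1, 4, 6, 4, 1]: y[0] = 158×1 = 158; y[1] = 158×4 + 127×1 = 759; y[2] = 158×6 + 127×4 + 75×1 = 1531; y[3] = 158×4 + 127×6 + 75×4 + 246×1 = 1940; y[4] = 158×1 + 127×4 + 75×6 + 246×4 + 164×1 = 2264; y[5] = 127×1 + 75×4 + 246×6 + 164×4 + 214×1 = 2773; y[6] = 75×1 + 246×4 + 164×6 + 214×4 + 93×1 = 2992; y[7] = 246×1 + 164×4 + 214×6 + 93×4 = 2558; y[8] = 164×1 + 214×4 + 93×6 = 1578; y[9] = 214×1 + 93×4 = 586; y[10] = 93×1 = 93 → [158, 759, 1531, 1940, 2264, 2773, 2992, 2558, 1578, 586, 93]. Normalization factor = sum(kernel) = 16.

[158, 759, 1531, 1940, 2264, 2773, 2992, 2558, 1578, 586, 93]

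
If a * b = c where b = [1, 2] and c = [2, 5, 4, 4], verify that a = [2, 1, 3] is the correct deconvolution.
Forward-compute [2, 1, 3] * [1, 2]: c[0] = 2×1 = 2; c[1] = 2×2 + 1×1 = 5; c[2] = 1×2 + 3×1 = 5; c[3] = 3×2 = 6 → [2, 5, 5, 6]. Does not match given c = [2, 5, 4, 4].

Not verified. [2, 1, 3] * [1, 2] = [2, 5, 5, 6], which differs from [2, 5, 4, 4] at index 2.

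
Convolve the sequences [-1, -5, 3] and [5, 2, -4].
y[0] = -1×5 = -5; y[1] = -1×2 + -5×5 = -27; y[2] = -1×-4 + -5×2 + 3×5 = 9; y[3] = -5×-4 + 3×2 = 26; y[4] = 3×-4 = -12

[-5, -27, 9, 26, -12]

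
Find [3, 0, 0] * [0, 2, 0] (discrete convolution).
y[0] = 3×0 = 0; y[1] = 3×2 + 0×0 = 6; y[2] = 3×0 + 0×2 + 0×0 = 0; y[3] = 0×0 + 0×2 = 0; y[4] = 0×0 = 0

[0, 6, 0, 0, 0]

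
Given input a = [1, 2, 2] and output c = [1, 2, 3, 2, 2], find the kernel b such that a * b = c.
Output length 5 = len(a) + len(b) - 1 ⇒ len(b) = 3. Solve b forward using b[k] = (c[k] - Σ_{i≥1} a[i]·b[k-i]) / a[0]: b[0] = c[0] / a[0] = 1 / 1 = 1; b[1] = (c[1] - 2×1) / a[0] = (2 - 2×1) / 1 = 0; b[2] = (c[2] - 2×0 - 2×1) / a[0] = (3 - 2×0 - 2×1) / 1 = 1. So b = [1, 0, 1]. Forward-check [1, 2, 2] * [1, 0, 1]: c[0] = 1×1 = 1; c[1] = 1×0 + 2×1 = 2; c[2] = 1×1 + 2×0 + 2×1 = 3; c[3] = 2×1 + 2×0 = 2; c[4] = 2×1 = 2 → [1, 2, 3, 2, 2] ✓

[1, 0, 1]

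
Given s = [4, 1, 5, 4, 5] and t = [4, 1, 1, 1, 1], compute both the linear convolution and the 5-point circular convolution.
Linear: y_lin[0] = 4×4 = 16; y_lin[1] = 4×1 + 1×4 = 8; y_lin[2] = 4×1 + 1×1 + 5×4 = 25; y_lin[3] = 4×1 + 1×1 + 5×1 + 4×4 = 26; y_lin[4] = 4×1 + 1×1 + 5×1 + 4×1 + 5×4 = 34; y_lin[5] = 1×1 + 5×1 + 4×1 + 5×1 = 15; y_lin[6] = 5×1 + 4×1 + 5×1 = 14; y_lin[7] = 4×1 + 5×1 = 9; y_lin[8] = 5×1 = 5 → [16, 8, 25, 26, 34, 15, 14, 9, 5]. Circular (length 5): y[0] = 4×4 + 1×1 + 5×1 + 4×1 + 5×1 = 31; y[1] = 4×1 + 1×4 + 5×1 + 4×1 + 5×1 = 22; y[2] = 4×1 + 1×1 + 5×4 + 4×1 + 5×1 = 34; y[3] = 4×1 + 1×1 + 5×1 + 4×4 + 5×1 = 31; y[4] = 4×1 + 1×1 + 5×1 + 4×1 + 5×4 = 34 → [31, 22, 34, 31, 34]

Linear: [16, 8, 25, 26, 34, 15, 14, 9, 5], Circular: [31, 22, 34, 31, 34]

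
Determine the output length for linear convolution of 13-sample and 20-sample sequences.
Linear/full convolution length: m + n - 1 = 13 + 20 - 1 = 32

32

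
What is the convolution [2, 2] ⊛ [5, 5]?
y[0] = 2×5 = 10; y[1] = 2×5 + 2×5 = 20; y[2] = 2×5 = 10

[10, 20, 10]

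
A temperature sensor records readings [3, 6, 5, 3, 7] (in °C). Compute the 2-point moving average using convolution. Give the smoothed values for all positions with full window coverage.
2-point moving average kernel = [1, 1]. Apply in 'valid' mode (full window coverage): avg[0] = (3 + 6) / 2 = 4.5; avg[1] = (6 + 5) / 2 = 5.5; avg[2] = (5 + 3) / 2 = 4.0; avg[3] = (3 + 7) / 2 = 5.0. Smoothed values: [4.5, 5.5, 4.0, 5.0]

[4.5, 5.5, 4.0, 5.0]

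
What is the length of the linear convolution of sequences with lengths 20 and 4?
Linear/full convolution length: m + n - 1 = 20 + 4 - 1 = 23

23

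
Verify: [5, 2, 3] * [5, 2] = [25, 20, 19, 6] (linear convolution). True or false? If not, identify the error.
Recompute linear convolution of [5, 2, 3] and [5, 2]: y[0] = 5×5 = 25; y[1] = 5×2 + 2×5 = 20; y[2] = 2×2 + 3×5 = 19; y[3] = 3×2 = 6 → [25, 20, 19, 6]. Given [25, 20, 19, 6] matches, so answer: Yes

Yes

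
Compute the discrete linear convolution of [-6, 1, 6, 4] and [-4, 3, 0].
y[0] = -6×-4 = 24; y[1] = -6×3 + 1×-4 = -22; y[2] = -6×0 + 1×3 + 6×-4 = -21; y[3] = 1×0 + 6×3 + 4×-4 = 2; y[4] = 6×0 + 4×3 = 12; y[5] = 4×0 = 0

[24, -22, -21, 2, 12, 0]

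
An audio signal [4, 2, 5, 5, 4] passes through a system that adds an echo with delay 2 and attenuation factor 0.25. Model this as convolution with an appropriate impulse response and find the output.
Direct-path + delayed-attenuated-path model → impulse response h = [1, 0, 0.25] (1 at lag 0, 0.25 at lag 2). Output y[n] = x[n] + 0.25·x[n - 2] (with x[n] = 0 outside 0..4): y[0] = 4 + 0.25×0 = 4; y[1] = 2 + 0.25×0 = 2; y[2] = 5 + 0.25×4 = 6.0; y[3] = 5 + 0.25×2 = 5.5; y[4] = 4 + 0.25×5 = 5.25; y[5] = 0 + 0.25×5 = 1.25; y[6] = 0 + 0.25×4 = 1.0. So y = [4, 2, 6.0, 5.5, 5.25, 1.25, 1.0]

[4, 2, 6.0, 5.5, 5.25, 1.25, 1.0]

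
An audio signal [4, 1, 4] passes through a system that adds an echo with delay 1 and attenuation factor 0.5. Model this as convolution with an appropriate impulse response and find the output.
Direct-path + delayed-attenuated-path model → impulse response h = [1, 0.5] (1 at lag 0, 0.5 at lag 1). Output y[n] = x[n] + 0.5·x[n - 1] (with x[n] = 0 outside 0..2): y[0] = 4 + 0.5×0 = 4; y[1] = 1 + 0.5×4 = 3.0; y[2] = 4 + 0.5×1 = 4.5; y[3] = 0 + 0.5×4 = 2.0. So y = [4, 3.0, 4.5, 2.0]

[4, 3.0, 4.5, 2.0]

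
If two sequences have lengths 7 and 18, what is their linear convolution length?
Linear/full convolution length: m + n - 1 = 7 + 18 - 1 = 24

24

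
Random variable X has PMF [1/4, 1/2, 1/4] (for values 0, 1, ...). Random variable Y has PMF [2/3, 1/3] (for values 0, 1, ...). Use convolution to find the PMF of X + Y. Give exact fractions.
P(X+Y=k) = Σ_i P(X=i)·P(Y=k-i) — a convolution of [1/4, 1/2, 1/4] and [2/3, 1/3]. P(X+Y=0) = (1/4)×(2/3) = 1/6; P(X+Y=1) = (1/4)×(1/3) + (1/2)×(2/3) = 1/12 + 1/3 = 5/12; P(X+Y=2) = (1/2)×(1/3) + (1/4)×(2/3) = 1/6 + 1/6 = 1/3; P(X+Y=3) = (1/4)×(1/3) = 1/12. PMF: [1/6, 5/12, 1/3, 1/12] (sums to 1 ✓)

[1/6, 5/12, 1/3, 1/12]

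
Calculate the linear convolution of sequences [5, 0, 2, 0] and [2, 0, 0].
y[0] = 5×2 = 10; y[1] = 5×0 + 0×2 = 0; y[2] = 5×0 + 0×0 + 2×2 = 4; y[3] = 0×0 + 2×0 + 0×2 = 0; y[4] = 2×0 + 0×0 = 0; y[5] = 0×0 = 0

[10, 0, 4, 0, 0, 0]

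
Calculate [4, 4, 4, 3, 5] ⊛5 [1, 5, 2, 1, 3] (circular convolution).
Use y[k] = Σ_j a[j]·b[(k-j) mod 5]. y[0] = 4×1 + 4×3 + 4×1 + 3×2 + 5×5 = 51; y[1] = 4×5 + 4×1 + 4×3 + 3×1 + 5×2 = 49; y[2] = 4×2 + 4×5 + 4×1 + 3×3 + 5×1 = 46; y[3] = 4×1 + 4×2 + 4×5 + 3×1 + 5×3 = 50; y[4] = 4×3 + 4×1 + 4×2 + 3×5 + 5×1 = 44. Result: [51, 49, 46, 50, 44]

[51, 49, 46, 50, 44]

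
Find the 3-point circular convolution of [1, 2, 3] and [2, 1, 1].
Use y[k] = Σ_j x[j]·h[(k-j) mod 3]. y[0] = 1×2 + 2×1 + 3×1 = 7; y[1] = 1×1 + 2×2 + 3×1 = 8; y[2] = 1×1 + 2×1 + 3×2 = 9. Result: [7, 8, 9]

[7, 8, 9]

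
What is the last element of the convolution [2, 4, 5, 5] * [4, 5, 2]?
Use y[k] = Σ_i a[i]·b[k-i] at k=5. y[5] = 5×2 = 10

10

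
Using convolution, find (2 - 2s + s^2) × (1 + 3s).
Ascending coefficients: a = [2, -2, 1], b = [1, 3]. c[0] = 2×1 = 2; c[1] = 2×3 + -2×1 = 4; c[2] = -2×3 + 1×1 = -5; c[3] = 1×3 = 3. Result coefficients: [2, 4, -5, 3] → 2 + 4s - 5s^2 + 3s^3

2 + 4s - 5s^2 + 3s^3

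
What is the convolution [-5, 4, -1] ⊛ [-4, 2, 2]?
y[0] = -5×-4 = 20; y[1] = -5×2 + 4×-4 = -26; y[2] = -5×2 + 4×2 + -1×-4 = 2; y[3] = 4×2 + -1×2 = 6; y[4] = -1×2 = -2

[20, -26, 2, 6, -2]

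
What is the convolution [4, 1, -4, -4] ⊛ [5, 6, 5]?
y[0] = 4×5 = 20; y[1] = 4×6 + 1×5 = 29; y[2] = 4×5 + 1×6 + -4×5 = 6; y[3] = 1×5 + -4×6 + -4×5 = -39; y[4] = -4×5 + -4×6 = -44; y[5] = -4×5 = -20

[20, 29, 6, -39, -44, -20]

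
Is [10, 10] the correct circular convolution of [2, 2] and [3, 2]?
Recompute circular convolution of [2, 2] and [3, 2]: y[0] = 2×3 + 2×2 = 10; y[1] = 2×2 + 2×3 = 10 → [10, 10]. Given [10, 10] matches, so answer: Yes

Yes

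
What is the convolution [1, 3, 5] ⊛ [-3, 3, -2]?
y[0] = 1×-3 = -3; y[1] = 1×3 + 3×-3 = -6; y[2] = 1×-2 + 3×3 + 5×-3 = -8; y[3] = 3×-2 + 5×3 = 9; y[4] = 5×-2 = -10

[-3, -6, -8, 9, -10]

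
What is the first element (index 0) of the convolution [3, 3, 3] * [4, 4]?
Use y[k] = Σ_i a[i]·b[k-i] at k=0. y[0] = 3×4 = 12

12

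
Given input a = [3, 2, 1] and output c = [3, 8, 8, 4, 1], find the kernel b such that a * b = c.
Output length 5 = len(a) + len(b) - 1 ⇒ len(b) = 3. Solve b forward using b[k] = (c[k] - Σ_{i≥1} a[i]·b[k-i]) / a[0]: b[0] = c[0] / a[0] = 3 / 3 = 1; b[1] = (c[1] - 2×1) / a[0] = (8 - 2×1) / 3 = 2; b[2] = (c[2] - 2×2 - 1×1) / a[0] = (8 - 2×2 - 1×1) / 3 = 1. So b = [1, 2, 1]. Forward-check [3, 2, 1] * [1, 2, 1]: c[0] = 3×1 = 3; c[1] = 3×2 + 2×1 = 8; c[2] = 3×1 + 2×2 + 1×1 = 8; c[3] = 2×1 + 1×2 = 4; c[4] = 1×1 = 1 → [3, 8, 8, 4, 1] ✓

[1, 2, 1]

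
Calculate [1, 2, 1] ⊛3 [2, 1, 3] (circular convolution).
Use y[k] = Σ_j a[j]·b[(k-j) mod 3]. y[0] = 1×2 + 2×3 + 1×1 = 9; y[1] = 1×1 + 2×2 + 1×3 = 8; y[2] = 1×3 + 2×1 + 1×2 = 7. Result: [9, 8, 7]

[9, 8, 7]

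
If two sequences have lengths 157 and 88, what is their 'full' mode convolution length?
Linear/full convolution length: m + n - 1 = 157 + 88 - 1 = 244

244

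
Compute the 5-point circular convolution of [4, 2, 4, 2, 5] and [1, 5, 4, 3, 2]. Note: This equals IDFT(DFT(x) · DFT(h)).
Either evaluate y[k] = Σ_j x[j]·h[(k-j) mod 5] directly, or use IDFT(DFT(x) · DFT(h)). y[0] = 4×1 + 2×2 + 4×3 + 2×4 + 5×5 = 53; y[1] = 4×5 + 2×1 + 4×2 + 2×3 + 5×4 = 56; y[2] = 4×4 + 2×5 + 4×1 + 2×2 + 5×3 = 49; y[3] = 4×3 + 2×4 + 4×5 + 2×1 + 5×2 = 52; y[4] = 4×2 + 2×3 + 4×4 + 2×5 + 5×1 = 45. Result: [53, 56, 49, 52, 45]

[53, 56, 49, 52, 45]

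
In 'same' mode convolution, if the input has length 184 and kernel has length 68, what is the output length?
'Same' mode returns an output with the same length as the input: 184

184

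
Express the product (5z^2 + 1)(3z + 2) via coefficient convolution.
Ascending coefficients: a = [1, 0, 5], b = [2, 3]. c[0] = 1×2 = 2; c[1] = 1×3 + 0×2 = 3; c[2] = 0×3 + 5×2 = 10; c[3] = 5×3 = 15. Result coefficients: [2, 3, 10, 15] → 15z^3 + 10z^2 + 3z + 2

15z^3 + 10z^2 + 3z + 2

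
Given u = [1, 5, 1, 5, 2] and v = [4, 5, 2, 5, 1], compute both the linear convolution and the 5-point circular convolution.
Linear: y_lin[0] = 1×4 = 4; y_lin[1] = 1×5 + 5×4 = 25; y_lin[2] = 1×2 + 5×5 + 1×4 = 31; y_lin[3] = 1×5 + 5×2 + 1×5 + 5×4 = 40; y_lin[4] = 1×1 + 5×5 + 1×2 + 5×5 + 2×4 = 61; y_lin[5] = 5×1 + 1×5 + 5×2 + 2×5 = 30; y_lin[6] = 1×1 + 5×5 + 2×2 = 30; y_lin[7] = 5×1 + 2×5 = 15; y_lin[8] = 2×1 = 2 → [4, 25, 31, 40, 61, 30, 30, 15, 2]. Circular (length 5): y[0] = 1×4 + 5×1 + 1×5 + 5×2 + 2×5 = 34; y[1] = 1×5 + 5×4 + 1×1 + 5×5 + 2×2 = 55; y[2] = 1×2 + 5×5 + 1×4 + 5×1 + 2×5 = 46; y[3] = 1×5 + 5×2 + 1×5 + 5×4 + 2×1 = 42; y[4] = 1×1 + 5×5 + 1×2 + 5×5 + 2×4 = 61 → [34, 55, 46, 42, 61]

Linear: [4, 25, 31, 40, 61, 30, 30, 15, 2], Circular: [34, 55, 46, 42, 61]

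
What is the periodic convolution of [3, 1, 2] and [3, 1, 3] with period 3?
Use y[k] = Σ_j x[j]·h[(k-j) mod 3]. y[0] = 3×3 + 1×3 + 2×1 = 14; y[1] = 3×1 + 1×3 + 2×3 = 12; y[2] = 3×3 + 1×1 + 2×3 = 16. Result: [14, 12, 16]

[14, 12, 16]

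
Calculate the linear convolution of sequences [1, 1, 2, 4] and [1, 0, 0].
y[0] = 1×1 = 1; y[1] = 1×0 + 1×1 = 1; y[2] = 1×0 + 1×0 + 2×1 = 2; y[3] = 1×0 + 2×0 + 4×1 = 4; y[4] = 2×0 + 4×0 = 0; y[5] = 4×0 = 0

[1, 1, 2, 4, 0, 0]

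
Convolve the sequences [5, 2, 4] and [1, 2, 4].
y[0] = 5×1 = 5; y[1] = 5×2 + 2×1 = 12; y[2] = 5×4 + 2×2 + 4×1 = 28; y[3] = 2×4 + 4×2 = 16; y[4] = 4×4 = 16

[5, 12, 28, 16, 16]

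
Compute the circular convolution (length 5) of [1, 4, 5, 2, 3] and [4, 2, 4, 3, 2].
Use y[k] = Σ_j f[j]·g[(k-j) mod 5]. y[0] = 1×4 + 4×2 + 5×3 + 2×4 + 3×2 = 41; y[1] = 1×2 + 4×4 + 5×2 + 2×3 + 3×4 = 46; y[2] = 1×4 + 4×2 + 5×4 + 2×2 + 3×3 = 45; y[3] = 1×3 + 4×4 + 5×2 + 2×4 + 3×2 = 43; y[4] = 1×2 + 4×3 + 5×4 + 2×2 + 3×4 = 50. Result: [41, 46, 45, 43, 50]

[41, 46, 45, 43, 50]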